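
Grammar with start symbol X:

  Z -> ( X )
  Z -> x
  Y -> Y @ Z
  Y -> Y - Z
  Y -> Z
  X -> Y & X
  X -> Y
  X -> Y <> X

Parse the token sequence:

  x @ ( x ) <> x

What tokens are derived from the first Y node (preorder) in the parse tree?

[X [Y [Y [Z x]] @ [Z ( [X [Y [Z x]]] )]] <> [X [Y [Z x]]]]

x @ ( x )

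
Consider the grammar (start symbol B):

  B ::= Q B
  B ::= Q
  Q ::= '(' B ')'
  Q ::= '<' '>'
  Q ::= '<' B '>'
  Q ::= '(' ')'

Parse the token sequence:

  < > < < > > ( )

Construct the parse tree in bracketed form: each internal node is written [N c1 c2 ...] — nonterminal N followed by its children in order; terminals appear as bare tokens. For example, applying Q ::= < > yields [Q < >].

[B [Q < >] [B [Q < [B [Q < >]] >] [B [Q ( )]]]]

B
Q B
< > B
< > Q B
< > < B > B
< > < Q > B
< > < < > > B
< > < < > > Q
< > < < > > ( )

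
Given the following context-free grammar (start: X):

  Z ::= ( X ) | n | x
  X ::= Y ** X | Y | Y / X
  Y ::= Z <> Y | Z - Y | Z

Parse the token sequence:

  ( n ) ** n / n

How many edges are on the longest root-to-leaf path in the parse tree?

[X [Y [Z ( [X [Y [Z n]]] )]] ** [X [Y [Z n]] / [X [Y [Z n]]]]]

6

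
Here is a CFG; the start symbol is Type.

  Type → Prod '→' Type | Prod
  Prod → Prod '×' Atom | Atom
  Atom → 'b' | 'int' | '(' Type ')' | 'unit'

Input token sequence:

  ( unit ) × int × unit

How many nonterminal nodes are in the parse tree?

10

[Type [Prod [Prod [Prod [Atom ( [Type [Prod [Atom unit]]] )]] × [Atom int]] × [Atom unit]]]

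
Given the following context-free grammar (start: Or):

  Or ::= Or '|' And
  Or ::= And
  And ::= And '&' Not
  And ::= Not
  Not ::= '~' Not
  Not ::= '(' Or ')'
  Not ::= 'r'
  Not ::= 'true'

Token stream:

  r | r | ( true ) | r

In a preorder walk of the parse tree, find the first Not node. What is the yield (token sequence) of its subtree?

[Or [Or [Or [Or [And [Not r]]] | [And [Not r]]] | [And [Not ( [Or [And [Not true]]] )]]] | [And [Not r]]]

r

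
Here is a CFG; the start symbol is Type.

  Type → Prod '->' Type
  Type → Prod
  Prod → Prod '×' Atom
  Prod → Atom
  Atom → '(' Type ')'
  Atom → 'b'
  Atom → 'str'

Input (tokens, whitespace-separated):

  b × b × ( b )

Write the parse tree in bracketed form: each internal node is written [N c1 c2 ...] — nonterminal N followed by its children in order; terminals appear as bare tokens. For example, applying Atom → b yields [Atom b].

[Type [Prod [Prod [Prod [Atom b]] × [Atom b]] × [Atom ( [Type [Prod [Atom b]]] )]]]

Type
Prod
Prod × Atom
Prod × Atom × Atom
Atom × Atom × Atom
b × Atom × Atom
b × b × Atom
b × b × ( Type )
b × b × ( Prod )
b × b × ( Atom )
b × b × ( b )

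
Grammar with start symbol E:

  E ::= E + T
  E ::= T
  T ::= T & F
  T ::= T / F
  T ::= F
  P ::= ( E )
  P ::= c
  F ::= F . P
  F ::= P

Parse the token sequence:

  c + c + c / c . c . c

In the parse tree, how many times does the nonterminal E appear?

[E [E [E [T [F [P c]]]] + [T [F [P c]]]] + [T [T [F [P c]]] / [F [F [F [P c]] . [P c]] . [P c]]]]

3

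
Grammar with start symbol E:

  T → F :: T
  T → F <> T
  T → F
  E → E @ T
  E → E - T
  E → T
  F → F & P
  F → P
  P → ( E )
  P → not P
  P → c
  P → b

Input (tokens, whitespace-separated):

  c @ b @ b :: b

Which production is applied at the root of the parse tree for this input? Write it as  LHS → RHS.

E → E @ T

[E [E [E [T [F [P c]]]] @ [T [F [P b]]]] @ [T [F [P b]] :: [T [F [P b]]]]]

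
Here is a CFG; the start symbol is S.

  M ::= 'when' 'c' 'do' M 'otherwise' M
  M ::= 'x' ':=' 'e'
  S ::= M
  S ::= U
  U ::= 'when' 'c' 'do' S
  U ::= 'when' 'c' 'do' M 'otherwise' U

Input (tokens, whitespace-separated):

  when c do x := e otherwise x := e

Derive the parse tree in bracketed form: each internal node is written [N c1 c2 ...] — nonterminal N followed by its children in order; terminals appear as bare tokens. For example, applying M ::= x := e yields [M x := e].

S
M
when c do M otherwise M
when c do x := e otherwise M
when c do x := e otherwise x := e

[S [M when c do [M x := e] otherwise [M x := e]]]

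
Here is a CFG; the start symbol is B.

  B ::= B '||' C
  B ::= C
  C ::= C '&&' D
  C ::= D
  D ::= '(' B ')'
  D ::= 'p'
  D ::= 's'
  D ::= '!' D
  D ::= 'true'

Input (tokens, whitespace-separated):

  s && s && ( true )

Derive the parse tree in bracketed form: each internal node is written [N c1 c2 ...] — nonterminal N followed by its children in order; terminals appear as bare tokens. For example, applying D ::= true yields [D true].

[B [C [C [C [D s]] && [D s]] && [D ( [B [C [D true]]] )]]]

B
C
C && D
C && D && D
D && D && D
s && D && D
s && s && D
s && s && ( B )
s && s && ( C )
s && s && ( D )
s && s && ( true )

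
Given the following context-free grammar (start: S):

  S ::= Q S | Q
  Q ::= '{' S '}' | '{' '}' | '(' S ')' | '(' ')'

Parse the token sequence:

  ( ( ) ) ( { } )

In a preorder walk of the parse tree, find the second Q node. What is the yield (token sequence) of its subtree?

[S [Q ( [S [Q ( )]] )] [S [Q ( [S [Q { }]] )]]]

( )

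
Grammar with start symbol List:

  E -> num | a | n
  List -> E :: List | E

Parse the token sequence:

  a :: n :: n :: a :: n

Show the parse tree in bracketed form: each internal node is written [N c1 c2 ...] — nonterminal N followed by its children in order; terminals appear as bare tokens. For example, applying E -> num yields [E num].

List
E :: List
a :: List
a :: E :: List
a :: n :: List
a :: n :: E :: List
a :: n :: n :: List
a :: n :: n :: E :: List
a :: n :: n :: a :: List
a :: n :: n :: a :: E
a :: n :: n :: a :: n

[List [E a] :: [List [E n] :: [List [E n] :: [List [E a] :: [List [E n]]]]]]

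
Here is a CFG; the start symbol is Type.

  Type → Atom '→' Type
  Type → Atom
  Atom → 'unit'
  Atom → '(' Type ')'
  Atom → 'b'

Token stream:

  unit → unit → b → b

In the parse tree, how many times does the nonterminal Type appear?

[Type [Atom unit] → [Type [Atom unit] → [Type [Atom b] → [Type [Atom b]]]]]

4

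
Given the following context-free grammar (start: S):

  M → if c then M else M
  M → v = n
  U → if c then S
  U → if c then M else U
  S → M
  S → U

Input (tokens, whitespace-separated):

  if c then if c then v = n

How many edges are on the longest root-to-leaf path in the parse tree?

6

[S [U if c then [S [U if c then [S [M v = n]]]]]]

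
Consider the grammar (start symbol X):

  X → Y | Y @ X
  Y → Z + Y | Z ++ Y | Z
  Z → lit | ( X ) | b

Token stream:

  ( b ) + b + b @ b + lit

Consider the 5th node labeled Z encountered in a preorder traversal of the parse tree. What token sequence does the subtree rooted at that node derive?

b

[X [Y [Z ( [X [Y [Z b]]] )] + [Y [Z b] + [Y [Z b]]]] @ [X [Y [Z b] + [Y [Z lit]]]]]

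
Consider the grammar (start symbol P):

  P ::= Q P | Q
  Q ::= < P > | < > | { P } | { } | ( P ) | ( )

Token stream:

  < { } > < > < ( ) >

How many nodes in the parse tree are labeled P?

5

[P [Q < [P [Q { }]] >] [P [Q < >] [P [Q < [P [Q ( )]] >]]]]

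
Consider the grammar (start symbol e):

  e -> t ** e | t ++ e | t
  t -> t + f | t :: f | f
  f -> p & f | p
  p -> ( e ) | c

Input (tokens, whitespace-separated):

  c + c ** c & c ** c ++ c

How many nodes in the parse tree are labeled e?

[e [t [t [f [p c]]] + [f [p c]]] ** [e [t [f [p c] & [f [p c]]]] ** [e [t [f [p c]]] ++ [e [t [f [p c]]]]]]]

4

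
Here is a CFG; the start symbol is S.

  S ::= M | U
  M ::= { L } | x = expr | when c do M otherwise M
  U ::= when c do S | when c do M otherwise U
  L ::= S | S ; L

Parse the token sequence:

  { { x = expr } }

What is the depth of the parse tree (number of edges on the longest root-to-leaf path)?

8

[S [M { [L [S [M { [L [S [M x = expr]]] }]]] }]]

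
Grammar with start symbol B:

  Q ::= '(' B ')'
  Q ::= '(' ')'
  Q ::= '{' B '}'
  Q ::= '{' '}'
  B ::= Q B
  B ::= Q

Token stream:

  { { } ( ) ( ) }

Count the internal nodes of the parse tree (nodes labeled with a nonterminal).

[B [Q { [B [Q { }] [B [Q ( )] [B [Q ( )]]]] }]]

8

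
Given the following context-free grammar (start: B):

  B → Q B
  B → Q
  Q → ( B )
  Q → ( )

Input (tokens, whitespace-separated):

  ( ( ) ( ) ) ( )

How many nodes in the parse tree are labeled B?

[B [Q ( [B [Q ( )] [B [Q ( )]]] )] [B [Q ( )]]]

4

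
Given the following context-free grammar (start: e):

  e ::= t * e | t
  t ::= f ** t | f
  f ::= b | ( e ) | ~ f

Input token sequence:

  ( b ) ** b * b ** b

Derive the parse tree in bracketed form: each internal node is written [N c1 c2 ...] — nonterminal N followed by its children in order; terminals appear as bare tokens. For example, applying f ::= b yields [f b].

[e [t [f ( [e [t [f b]]] )] ** [t [f b]]] * [e [t [f b] ** [t [f b]]]]]

e
t * e
f ** t * e
( e ) ** t * e
( t ) ** t * e
( f ) ** t * e
( b ) ** t * e
( b ) ** f * e
( b ) ** b * e
( b ) ** b * t
( b ) ** b * f ** t
( b ) ** b * b ** t
( b ) ** b * b ** f
( b ) ** b * b ** b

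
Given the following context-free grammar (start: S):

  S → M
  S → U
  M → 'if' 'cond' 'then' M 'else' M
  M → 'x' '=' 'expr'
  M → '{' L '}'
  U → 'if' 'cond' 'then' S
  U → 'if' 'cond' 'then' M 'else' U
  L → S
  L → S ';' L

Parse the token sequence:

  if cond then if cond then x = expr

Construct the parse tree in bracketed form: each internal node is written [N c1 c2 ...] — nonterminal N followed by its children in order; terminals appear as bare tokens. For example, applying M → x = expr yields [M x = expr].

S
U
if cond then S
if cond then U
if cond then if cond then S
if cond then if cond then M
if cond then if cond then x = expr

[S [U if cond then [S [U if cond then [S [M x = expr]]]]]]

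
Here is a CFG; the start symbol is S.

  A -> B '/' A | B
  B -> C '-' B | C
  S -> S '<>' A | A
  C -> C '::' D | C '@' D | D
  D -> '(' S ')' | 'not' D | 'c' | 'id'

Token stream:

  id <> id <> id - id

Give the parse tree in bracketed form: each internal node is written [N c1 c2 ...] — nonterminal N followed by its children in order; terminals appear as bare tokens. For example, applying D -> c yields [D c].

[S [S [S [A [B [C [D id]]]]] <> [A [B [C [D id]]]]] <> [A [B [C [D id]] - [B [C [D id]]]]]]

S
S <> A
S <> A <> A
A <> A <> A
B <> A <> A
C <> A <> A
D <> A <> A
id <> A <> A
id <> B <> A
id <> C <> A
id <> D <> A
id <> id <> A
id <> id <> B
id <> id <> C - B
id <> id <> D - B
id <> id <> id - B
id <> id <> id - C
id <> id <> id - D
id <> id <> id - id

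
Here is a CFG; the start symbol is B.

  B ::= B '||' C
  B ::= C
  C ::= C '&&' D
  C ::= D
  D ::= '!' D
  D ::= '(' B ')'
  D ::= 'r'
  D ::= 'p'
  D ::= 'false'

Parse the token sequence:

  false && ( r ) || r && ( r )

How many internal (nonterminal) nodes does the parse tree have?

16

[B [B [C [C [D false]] && [D ( [B [C [D r]]] )]]] || [C [C [D r]] && [D ( [B [C [D r]]] )]]]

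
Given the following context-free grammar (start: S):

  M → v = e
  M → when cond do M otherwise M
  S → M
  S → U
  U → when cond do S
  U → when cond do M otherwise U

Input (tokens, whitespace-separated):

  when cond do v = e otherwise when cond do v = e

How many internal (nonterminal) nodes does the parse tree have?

6

[S [U when cond do [M v = e] otherwise [U when cond do [S [M v = e]]]]]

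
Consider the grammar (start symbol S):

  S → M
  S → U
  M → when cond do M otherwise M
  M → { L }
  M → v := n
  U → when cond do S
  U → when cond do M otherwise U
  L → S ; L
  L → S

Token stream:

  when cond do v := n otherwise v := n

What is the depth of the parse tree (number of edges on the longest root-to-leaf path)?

[S [M when cond do [M v := n] otherwise [M v := n]]]

3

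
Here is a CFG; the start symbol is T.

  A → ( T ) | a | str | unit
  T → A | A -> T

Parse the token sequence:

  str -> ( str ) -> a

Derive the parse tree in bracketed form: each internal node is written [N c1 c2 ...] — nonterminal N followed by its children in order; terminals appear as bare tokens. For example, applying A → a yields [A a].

T
A -> T
str -> T
str -> A -> T
str -> ( T ) -> T
str -> ( A ) -> T
str -> ( str ) -> T
str -> ( str ) -> A
str -> ( str ) -> a

[T [A str] -> [T [A ( [T [A str]] )] -> [T [A a]]]]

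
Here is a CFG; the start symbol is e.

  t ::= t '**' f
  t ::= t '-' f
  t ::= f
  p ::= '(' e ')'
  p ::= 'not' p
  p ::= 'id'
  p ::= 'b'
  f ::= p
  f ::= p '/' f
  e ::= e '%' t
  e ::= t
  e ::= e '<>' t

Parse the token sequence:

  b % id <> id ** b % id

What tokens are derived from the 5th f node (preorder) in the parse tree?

[e [e [e [e [t [f [p b]]]] % [t [f [p id]]]] <> [t [t [f [p id]]] ** [f [p b]]]] % [t [f [p id]]]]

id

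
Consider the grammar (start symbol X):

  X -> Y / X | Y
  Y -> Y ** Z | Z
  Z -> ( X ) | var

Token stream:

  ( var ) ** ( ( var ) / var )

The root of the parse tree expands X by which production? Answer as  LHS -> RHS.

X -> Y

[X [Y [Y [Z ( [X [Y [Z var]]] )]] ** [Z ( [X [Y [Z ( [X [Y [Z var]]] )]] / [X [Y [Z var]]]] )]]]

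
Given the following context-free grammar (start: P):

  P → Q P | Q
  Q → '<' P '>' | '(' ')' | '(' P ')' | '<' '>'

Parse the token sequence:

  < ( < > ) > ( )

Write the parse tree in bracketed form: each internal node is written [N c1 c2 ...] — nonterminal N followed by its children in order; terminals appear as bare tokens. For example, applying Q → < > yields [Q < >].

P
Q P
< P > P
< Q > P
< ( P ) > P
< ( Q ) > P
< ( < > ) > P
< ( < > ) > Q
< ( < > ) > ( )

[P [Q < [P [Q ( [P [Q < >]] )]] >] [P [Q ( )]]]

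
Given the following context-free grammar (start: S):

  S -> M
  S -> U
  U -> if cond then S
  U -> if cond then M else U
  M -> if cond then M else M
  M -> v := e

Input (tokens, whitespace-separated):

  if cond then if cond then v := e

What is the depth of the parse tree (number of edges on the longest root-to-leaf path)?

[S [U if cond then [S [U if cond then [S [M v := e]]]]]]

6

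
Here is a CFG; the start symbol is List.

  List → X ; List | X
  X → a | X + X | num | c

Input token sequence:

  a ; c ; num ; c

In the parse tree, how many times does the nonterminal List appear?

[List [X a] ; [List [X c] ; [List [X num] ; [List [X c]]]]]

4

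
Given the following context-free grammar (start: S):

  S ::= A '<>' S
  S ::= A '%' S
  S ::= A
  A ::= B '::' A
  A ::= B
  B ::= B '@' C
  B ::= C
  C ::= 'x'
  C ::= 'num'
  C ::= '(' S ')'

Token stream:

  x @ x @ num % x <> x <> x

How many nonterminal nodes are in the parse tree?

20

[S [A [B [B [B [C x]] @ [C x]] @ [C num]]] % [S [A [B [C x]]] <> [S [A [B [C x]]] <> [S [A [B [C x]]]]]]]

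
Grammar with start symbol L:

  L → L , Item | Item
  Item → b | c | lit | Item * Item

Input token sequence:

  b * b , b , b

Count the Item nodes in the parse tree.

[L [L [L [Item [Item b] * [Item b]]] , [Item b]] , [Item b]]

5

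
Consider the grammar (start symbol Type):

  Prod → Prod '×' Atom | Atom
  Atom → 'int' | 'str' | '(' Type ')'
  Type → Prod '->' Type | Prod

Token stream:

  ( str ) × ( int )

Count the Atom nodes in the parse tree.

4

[Type [Prod [Prod [Atom ( [Type [Prod [Atom str]]] )]] × [Atom ( [Type [Prod [Atom int]]] )]]]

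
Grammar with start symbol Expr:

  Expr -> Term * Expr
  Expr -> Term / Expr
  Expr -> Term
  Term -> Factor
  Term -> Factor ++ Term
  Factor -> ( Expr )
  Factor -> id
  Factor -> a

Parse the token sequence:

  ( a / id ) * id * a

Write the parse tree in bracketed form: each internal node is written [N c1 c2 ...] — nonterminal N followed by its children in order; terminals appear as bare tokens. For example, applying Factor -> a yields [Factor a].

Expr
Term * Expr
Factor * Expr
( Expr ) * Expr
( Term / Expr ) * Expr
( Factor / Expr ) * Expr
( a / Expr ) * Expr
( a / Term ) * Expr
( a / Factor ) * Expr
( a / id ) * Expr
( a / id ) * Term * Expr
( a / id ) * Factor * Expr
( a / id ) * id * Expr
( a / id ) * id * Term
( a / id ) * id * Factor
( a / id ) * id * a

[Expr [Term [Factor ( [Expr [Term [Factor a]] / [Expr [Term [Factor id]]]] )]] * [Expr [Term [Factor id]] * [Expr [Term [Factor a]]]]]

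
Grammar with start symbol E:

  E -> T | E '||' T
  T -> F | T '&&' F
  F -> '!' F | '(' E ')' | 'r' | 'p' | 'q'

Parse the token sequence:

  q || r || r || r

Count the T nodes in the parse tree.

[E [E [E [E [T [F q]]] || [T [F r]]] || [T [F r]]] || [T [F r]]]

4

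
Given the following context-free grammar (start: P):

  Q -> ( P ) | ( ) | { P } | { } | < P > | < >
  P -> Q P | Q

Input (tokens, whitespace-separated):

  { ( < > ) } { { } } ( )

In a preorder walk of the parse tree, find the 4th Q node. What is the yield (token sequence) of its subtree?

{ { } }

[P [Q { [P [Q ( [P [Q < >]] )]] }] [P [Q { [P [Q { }]] }] [P [Q ( )]]]]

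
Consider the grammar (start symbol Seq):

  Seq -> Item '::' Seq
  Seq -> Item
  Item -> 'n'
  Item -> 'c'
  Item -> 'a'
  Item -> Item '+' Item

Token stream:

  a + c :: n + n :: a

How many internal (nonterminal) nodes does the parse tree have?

10

[Seq [Item [Item a] + [Item c]] :: [Seq [Item [Item n] + [Item n]] :: [Seq [Item a]]]]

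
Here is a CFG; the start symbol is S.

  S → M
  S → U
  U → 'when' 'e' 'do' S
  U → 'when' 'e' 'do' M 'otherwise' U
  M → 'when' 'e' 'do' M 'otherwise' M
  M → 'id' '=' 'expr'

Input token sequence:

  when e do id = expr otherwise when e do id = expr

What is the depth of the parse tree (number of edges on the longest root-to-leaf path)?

5

[S [U when e do [M id = expr] otherwise [U when e do [S [M id = expr]]]]]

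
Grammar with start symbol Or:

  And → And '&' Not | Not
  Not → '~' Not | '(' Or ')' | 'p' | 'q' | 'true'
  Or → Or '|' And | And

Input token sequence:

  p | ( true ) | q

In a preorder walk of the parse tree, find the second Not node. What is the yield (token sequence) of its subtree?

( true )

[Or [Or [Or [And [Not p]]] | [And [Not ( [Or [And [Not true]]] )]]] | [And [Not q]]]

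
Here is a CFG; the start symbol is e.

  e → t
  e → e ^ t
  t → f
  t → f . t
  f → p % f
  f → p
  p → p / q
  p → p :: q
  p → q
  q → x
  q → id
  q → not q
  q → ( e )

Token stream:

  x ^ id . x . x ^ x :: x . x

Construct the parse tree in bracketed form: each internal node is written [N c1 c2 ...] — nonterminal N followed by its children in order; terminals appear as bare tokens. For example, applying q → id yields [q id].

[e [e [e [t [f [p [q x]]]]] ^ [t [f [p [q id]]] . [t [f [p [q x]]] . [t [f [p [q x]]]]]]] ^ [t [f [p [p [q x]] :: [q x]]] . [t [f [p [q x]]]]]]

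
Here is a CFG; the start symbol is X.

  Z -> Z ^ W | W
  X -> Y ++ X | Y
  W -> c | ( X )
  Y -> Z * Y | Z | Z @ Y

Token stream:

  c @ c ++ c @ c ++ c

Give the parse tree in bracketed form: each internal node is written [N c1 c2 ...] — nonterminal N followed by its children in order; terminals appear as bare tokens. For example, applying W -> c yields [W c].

[X [Y [Z [W c]] @ [Y [Z [W c]]]] ++ [X [Y [Z [W c]] @ [Y [Z [W c]]]] ++ [X [Y [Z [W c]]]]]]

X
Y ++ X
Z @ Y ++ X
W @ Y ++ X
c @ Y ++ X
c @ Z ++ X
c @ W ++ X
c @ c ++ X
c @ c ++ Y ++ X
c @ c ++ Z @ Y ++ X
c @ c ++ W @ Y ++ X
c @ c ++ c @ Y ++ X
c @ c ++ c @ Z ++ X
c @ c ++ c @ W ++ X
c @ c ++ c @ c ++ X
c @ c ++ c @ c ++ Y
c @ c ++ c @ c ++ Z
c @ c ++ c @ c ++ W
c @ c ++ c @ c ++ c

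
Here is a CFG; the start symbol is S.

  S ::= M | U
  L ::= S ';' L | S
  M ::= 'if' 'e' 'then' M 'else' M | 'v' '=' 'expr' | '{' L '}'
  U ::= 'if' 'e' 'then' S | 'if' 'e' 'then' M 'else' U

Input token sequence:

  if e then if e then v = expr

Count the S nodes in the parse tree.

[S [U if e then [S [U if e then [S [M v = expr]]]]]]

3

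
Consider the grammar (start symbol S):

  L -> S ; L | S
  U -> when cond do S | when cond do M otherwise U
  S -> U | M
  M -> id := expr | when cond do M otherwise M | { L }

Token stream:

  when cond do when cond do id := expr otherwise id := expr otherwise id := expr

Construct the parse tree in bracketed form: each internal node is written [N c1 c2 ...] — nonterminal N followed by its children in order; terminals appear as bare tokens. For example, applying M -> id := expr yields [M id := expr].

[S [M when cond do [M when cond do [M id := expr] otherwise [M id := expr]] otherwise [M id := expr]]]

S
M
when cond do M otherwise M
when cond do when cond do M otherwise M otherwise M
when cond do when cond do id := expr otherwise M otherwise M
when cond do when cond do id := expr otherwise id := expr otherwise M
when cond do when cond do id := expr otherwise id := expr otherwise id := expr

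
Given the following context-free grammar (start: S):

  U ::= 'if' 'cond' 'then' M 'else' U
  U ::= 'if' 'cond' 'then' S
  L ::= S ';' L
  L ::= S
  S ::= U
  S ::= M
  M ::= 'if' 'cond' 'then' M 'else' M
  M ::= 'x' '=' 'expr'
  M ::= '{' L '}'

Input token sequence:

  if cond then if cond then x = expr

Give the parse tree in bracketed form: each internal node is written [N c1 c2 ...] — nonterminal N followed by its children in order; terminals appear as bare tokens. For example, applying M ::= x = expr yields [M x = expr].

S
U
if cond then S
if cond then U
if cond then if cond then S
if cond then if cond then M
if cond then if cond then x = expr

[S [U if cond then [S [U if cond then [S [M x = expr]]]]]]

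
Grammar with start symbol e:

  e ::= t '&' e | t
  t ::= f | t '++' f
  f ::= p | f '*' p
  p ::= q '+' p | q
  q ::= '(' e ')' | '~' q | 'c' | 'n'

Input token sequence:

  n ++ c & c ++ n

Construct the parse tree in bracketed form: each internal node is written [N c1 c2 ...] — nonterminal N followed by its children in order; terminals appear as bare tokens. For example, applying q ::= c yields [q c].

e
t & e
t ++ f & e
f ++ f & e
p ++ f & e
q ++ f & e
n ++ f & e
n ++ p & e
n ++ q & e
n ++ c & e
n ++ c & t
n ++ c & t ++ f
n ++ c & f ++ f
n ++ c & p ++ f
n ++ c & q ++ f
n ++ c & c ++ f
n ++ c & c ++ p
n ++ c & c ++ q
n ++ c & c ++ n

[e [t [t [f [p [q n]]]] ++ [f [p [q c]]]] & [e [t [t [f [p [q c]]]] ++ [f [p [q n]]]]]]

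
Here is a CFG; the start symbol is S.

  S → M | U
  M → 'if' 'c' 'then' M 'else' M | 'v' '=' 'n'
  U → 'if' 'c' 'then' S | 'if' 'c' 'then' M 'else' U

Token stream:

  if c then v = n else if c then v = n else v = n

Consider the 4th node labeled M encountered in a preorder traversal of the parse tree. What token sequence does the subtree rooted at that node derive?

v = n

[S [M if c then [M v = n] else [M if c then [M v = n] else [M v = n]]]]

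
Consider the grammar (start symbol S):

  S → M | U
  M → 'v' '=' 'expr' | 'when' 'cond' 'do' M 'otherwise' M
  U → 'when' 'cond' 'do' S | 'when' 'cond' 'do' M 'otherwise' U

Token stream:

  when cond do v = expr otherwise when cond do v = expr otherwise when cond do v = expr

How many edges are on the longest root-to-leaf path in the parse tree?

[S [U when cond do [M v = expr] otherwise [U when cond do [M v = expr] otherwise [U when cond do [S [M v = expr]]]]]]

6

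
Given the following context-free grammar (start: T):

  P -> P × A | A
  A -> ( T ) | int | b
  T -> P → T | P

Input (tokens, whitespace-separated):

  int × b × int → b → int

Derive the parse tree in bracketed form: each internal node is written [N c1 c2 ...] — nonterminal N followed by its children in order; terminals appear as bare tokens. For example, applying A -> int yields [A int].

[T [P [P [P [A int]] × [A b]] × [A int]] → [T [P [A b]] → [T [P [A int]]]]]

T
P → T
P × A → T
P × A × A → T
A × A × A → T
int × A × A → T
int × b × A → T
int × b × int → T
int × b × int → P → T
int × b × int → A → T
int × b × int → b → T
int × b × int → b → P
int × b × int → b → A
int × b × int → b → int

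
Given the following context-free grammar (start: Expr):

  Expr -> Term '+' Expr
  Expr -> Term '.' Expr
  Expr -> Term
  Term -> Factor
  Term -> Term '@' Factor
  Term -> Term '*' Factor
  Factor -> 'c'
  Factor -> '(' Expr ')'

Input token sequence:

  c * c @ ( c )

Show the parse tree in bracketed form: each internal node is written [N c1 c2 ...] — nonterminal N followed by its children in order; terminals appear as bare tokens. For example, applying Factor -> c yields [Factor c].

[Expr [Term [Term [Term [Factor c]] * [Factor c]] @ [Factor ( [Expr [Term [Factor c]]] )]]]

Expr
Term
Term @ Factor
Term * Factor @ Factor
Factor * Factor @ Factor
c * Factor @ Factor
c * c @ Factor
c * c @ ( Expr )
c * c @ ( Term )
c * c @ ( Factor )
c * c @ ( c )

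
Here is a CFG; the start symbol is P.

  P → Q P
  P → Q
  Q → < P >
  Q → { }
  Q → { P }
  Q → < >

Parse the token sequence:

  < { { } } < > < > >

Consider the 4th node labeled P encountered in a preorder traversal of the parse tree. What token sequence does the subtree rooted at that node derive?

< > < >

[P [Q < [P [Q { [P [Q { }]] }] [P [Q < >] [P [Q < >]]]] >]]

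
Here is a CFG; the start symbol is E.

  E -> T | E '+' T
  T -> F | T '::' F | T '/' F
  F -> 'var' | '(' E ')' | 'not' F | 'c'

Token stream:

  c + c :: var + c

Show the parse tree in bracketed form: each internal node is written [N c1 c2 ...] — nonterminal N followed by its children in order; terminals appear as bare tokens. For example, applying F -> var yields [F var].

[E [E [E [T [F c]]] + [T [T [F c]] :: [F var]]] + [T [F c]]]

E
E + T
E + T + T
T + T + T
F + T + T
c + T + T
c + T :: F + T
c + F :: F + T
c + c :: F + T
c + c :: var + T
c + c :: var + F
c + c :: var + c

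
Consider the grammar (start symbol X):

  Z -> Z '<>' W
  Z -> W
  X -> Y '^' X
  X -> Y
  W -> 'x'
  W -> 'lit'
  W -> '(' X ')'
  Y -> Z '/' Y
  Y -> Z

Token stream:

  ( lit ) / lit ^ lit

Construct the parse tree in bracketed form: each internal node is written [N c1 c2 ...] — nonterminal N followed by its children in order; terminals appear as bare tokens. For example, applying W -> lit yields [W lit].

X
Y ^ X
Z / Y ^ X
W / Y ^ X
( X ) / Y ^ X
( Y ) / Y ^ X
( Z ) / Y ^ X
( W ) / Y ^ X
( lit ) / Y ^ X
( lit ) / Z ^ X
( lit ) / W ^ X
( lit ) / lit ^ X
( lit ) / lit ^ Y
( lit ) / lit ^ Z
( lit ) / lit ^ W
( lit ) / lit ^ lit

[X [Y [Z [W ( [X [Y [Z [W lit]]]] )]] / [Y [Z [W lit]]]] ^ [X [Y [Z [W lit]]]]]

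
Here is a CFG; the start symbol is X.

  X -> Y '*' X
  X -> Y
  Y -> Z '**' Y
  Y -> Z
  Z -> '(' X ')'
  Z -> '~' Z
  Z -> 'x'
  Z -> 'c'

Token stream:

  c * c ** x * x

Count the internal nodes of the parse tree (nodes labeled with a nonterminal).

[X [Y [Z c]] * [X [Y [Z c] ** [Y [Z x]]] * [X [Y [Z x]]]]]

11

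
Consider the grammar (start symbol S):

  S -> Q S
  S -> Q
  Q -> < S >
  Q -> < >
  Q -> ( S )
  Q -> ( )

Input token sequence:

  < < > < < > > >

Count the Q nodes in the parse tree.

4

[S [Q < [S [Q < >] [S [Q < [S [Q < >]] >]]] >]]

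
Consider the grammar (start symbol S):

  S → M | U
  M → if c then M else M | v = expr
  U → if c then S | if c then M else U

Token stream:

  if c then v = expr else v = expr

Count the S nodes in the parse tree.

[S [M if c then [M v = expr] else [M v = expr]]]

1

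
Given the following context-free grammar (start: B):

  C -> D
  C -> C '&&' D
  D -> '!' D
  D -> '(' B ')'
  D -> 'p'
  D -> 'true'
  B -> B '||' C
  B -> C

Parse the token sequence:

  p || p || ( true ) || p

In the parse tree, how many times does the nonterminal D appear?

5

[B [B [B [B [C [D p]]] || [C [D p]]] || [C [D ( [B [C [D true]]] )]]] || [C [D p]]]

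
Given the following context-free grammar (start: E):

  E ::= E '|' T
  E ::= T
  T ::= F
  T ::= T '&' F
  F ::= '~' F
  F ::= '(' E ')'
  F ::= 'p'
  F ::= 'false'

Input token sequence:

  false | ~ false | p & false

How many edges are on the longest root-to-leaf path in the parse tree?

5

[E [E [E [T [F false]]] | [T [F ~ [F false]]]] | [T [T [F p]] & [F false]]]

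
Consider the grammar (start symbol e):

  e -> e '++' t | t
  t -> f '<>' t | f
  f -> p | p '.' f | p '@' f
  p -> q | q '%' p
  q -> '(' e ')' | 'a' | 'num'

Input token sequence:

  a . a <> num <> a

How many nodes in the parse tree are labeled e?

[e [t [f [p [q a]] . [f [p [q a]]]] <> [t [f [p [q num]]] <> [t [f [p [q a]]]]]]]

1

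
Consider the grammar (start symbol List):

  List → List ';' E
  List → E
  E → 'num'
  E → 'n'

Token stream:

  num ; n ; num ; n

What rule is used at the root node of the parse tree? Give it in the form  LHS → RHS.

List → List ';' E

[List [List [List [List [E num]] ; [E n]] ; [E num]] ; [E n]]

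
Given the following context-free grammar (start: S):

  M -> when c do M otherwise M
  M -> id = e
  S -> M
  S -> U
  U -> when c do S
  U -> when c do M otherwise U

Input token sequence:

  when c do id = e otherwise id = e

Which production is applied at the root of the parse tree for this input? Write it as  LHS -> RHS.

[S [M when c do [M id = e] otherwise [M id = e]]]

S -> M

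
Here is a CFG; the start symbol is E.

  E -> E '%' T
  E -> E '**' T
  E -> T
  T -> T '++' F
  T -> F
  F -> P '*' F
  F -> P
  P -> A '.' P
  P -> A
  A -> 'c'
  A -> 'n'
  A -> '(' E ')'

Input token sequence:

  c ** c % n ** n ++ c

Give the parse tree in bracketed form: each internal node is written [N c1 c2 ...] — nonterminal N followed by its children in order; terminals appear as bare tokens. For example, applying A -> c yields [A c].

[E [E [E [E [T [F [P [A c]]]]] ** [T [F [P [A c]]]]] % [T [F [P [A n]]]]] ** [T [T [F [P [A n]]]] ++ [F [P [A c]]]]]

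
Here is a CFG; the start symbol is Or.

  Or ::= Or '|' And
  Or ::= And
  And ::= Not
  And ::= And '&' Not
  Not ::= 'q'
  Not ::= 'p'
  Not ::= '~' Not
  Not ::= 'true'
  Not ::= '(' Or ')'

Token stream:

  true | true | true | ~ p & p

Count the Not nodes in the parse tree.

6

[Or [Or [Or [Or [And [Not true]]] | [And [Not true]]] | [And [Not true]]] | [And [And [Not ~ [Not p]]] & [Not p]]]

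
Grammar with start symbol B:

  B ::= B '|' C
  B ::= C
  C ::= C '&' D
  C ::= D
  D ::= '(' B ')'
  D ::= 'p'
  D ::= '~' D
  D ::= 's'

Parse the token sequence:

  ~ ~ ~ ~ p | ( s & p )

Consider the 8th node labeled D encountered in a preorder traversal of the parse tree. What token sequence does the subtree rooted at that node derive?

[B [B [C [D ~ [D ~ [D ~ [D ~ [D p]]]]]]] | [C [D ( [B [C [C [D s]] & [D p]]] )]]]

p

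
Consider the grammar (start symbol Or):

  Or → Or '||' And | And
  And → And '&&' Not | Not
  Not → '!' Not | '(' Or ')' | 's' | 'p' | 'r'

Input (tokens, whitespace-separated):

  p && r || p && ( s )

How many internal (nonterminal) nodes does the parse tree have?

[Or [Or [And [And [Not p]] && [Not r]]] || [And [And [Not p]] && [Not ( [Or [And [Not s]]] )]]]

13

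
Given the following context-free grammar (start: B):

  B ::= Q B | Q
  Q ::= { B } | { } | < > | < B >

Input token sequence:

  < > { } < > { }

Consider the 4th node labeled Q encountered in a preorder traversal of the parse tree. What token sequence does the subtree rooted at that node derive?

[B [Q < >] [B [Q { }] [B [Q < >] [B [Q { }]]]]]

{ }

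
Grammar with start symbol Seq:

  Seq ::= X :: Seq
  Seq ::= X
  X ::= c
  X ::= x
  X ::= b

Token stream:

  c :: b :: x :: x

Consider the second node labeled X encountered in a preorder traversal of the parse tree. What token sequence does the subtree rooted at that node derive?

b

[Seq [X c] :: [Seq [X b] :: [Seq [X x] :: [Seq [X x]]]]]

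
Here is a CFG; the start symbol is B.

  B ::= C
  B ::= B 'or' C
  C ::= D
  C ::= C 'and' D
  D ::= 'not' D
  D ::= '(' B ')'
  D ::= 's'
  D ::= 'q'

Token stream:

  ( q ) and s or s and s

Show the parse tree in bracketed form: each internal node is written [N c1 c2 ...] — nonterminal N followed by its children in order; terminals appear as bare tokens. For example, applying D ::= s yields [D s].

B
B or C
C or C
C and D or C
D and D or C
( B ) and D or C
( C ) and D or C
( D ) and D or C
( q ) and D or C
( q ) and s or C
( q ) and s or C and D
( q ) and s or D and D
( q ) and s or s and D
( q ) and s or s and s

[B [B [C [C [D ( [B [C [D q]]] )]] and [D s]]] or [C [C [D s]] and [D s]]]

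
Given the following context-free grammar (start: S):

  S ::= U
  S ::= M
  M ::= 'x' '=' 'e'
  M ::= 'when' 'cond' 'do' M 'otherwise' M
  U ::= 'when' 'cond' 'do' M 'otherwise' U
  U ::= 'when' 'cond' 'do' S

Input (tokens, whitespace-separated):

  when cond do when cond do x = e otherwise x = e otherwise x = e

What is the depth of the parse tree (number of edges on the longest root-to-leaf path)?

4

[S [M when cond do [M when cond do [M x = e] otherwise [M x = e]] otherwise [M x = e]]]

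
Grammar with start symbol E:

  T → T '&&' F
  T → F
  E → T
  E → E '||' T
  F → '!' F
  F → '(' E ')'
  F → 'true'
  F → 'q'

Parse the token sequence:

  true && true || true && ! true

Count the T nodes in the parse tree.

[E [E [T [T [F true]] && [F true]]] || [T [T [F true]] && [F ! [F true]]]]

4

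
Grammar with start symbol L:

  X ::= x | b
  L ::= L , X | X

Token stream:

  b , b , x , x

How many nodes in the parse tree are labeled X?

[L [L [L [L [X b]] , [X b]] , [X x]] , [X x]]

4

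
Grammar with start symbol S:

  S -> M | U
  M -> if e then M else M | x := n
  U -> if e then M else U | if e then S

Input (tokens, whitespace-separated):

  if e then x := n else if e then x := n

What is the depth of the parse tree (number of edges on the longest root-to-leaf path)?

5

[S [U if e then [M x := n] else [U if e then [S [M x := n]]]]]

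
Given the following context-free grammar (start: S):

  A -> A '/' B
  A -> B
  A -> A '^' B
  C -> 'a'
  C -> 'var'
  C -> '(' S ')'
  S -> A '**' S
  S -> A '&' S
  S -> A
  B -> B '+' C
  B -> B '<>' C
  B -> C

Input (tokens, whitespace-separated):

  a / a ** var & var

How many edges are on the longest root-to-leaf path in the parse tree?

6

[S [A [A [B [C a]]] / [B [C a]]] ** [S [A [B [C var]]] & [S [A [B [C var]]]]]]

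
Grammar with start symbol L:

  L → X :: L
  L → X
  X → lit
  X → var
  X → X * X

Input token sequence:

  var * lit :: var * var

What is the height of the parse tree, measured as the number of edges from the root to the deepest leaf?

[L [X [X var] * [X lit]] :: [L [X [X var] * [X var]]]]

4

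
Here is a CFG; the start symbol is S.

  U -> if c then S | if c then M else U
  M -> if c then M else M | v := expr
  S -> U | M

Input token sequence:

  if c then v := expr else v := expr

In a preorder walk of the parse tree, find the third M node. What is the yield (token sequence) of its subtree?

v := expr

[S [M if c then [M v := expr] else [M v := expr]]]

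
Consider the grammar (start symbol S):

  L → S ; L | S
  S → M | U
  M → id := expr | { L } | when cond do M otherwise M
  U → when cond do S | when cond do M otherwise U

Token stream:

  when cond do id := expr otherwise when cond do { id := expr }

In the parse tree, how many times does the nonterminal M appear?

[S [U when cond do [M id := expr] otherwise [U when cond do [S [M { [L [S [M id := expr]]] }]]]]]

3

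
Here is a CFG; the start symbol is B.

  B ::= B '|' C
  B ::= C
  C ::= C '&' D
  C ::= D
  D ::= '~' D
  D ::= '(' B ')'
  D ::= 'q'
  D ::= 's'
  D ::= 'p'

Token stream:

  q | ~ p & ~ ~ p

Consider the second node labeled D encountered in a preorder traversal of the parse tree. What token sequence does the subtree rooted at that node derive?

[B [B [C [D q]]] | [C [C [D ~ [D p]]] & [D ~ [D ~ [D p]]]]]

~ p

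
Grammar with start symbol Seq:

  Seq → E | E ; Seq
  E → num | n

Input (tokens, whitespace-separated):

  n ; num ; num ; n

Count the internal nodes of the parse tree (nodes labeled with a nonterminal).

8

[Seq [E n] ; [Seq [E num] ; [Seq [E num] ; [Seq [E n]]]]]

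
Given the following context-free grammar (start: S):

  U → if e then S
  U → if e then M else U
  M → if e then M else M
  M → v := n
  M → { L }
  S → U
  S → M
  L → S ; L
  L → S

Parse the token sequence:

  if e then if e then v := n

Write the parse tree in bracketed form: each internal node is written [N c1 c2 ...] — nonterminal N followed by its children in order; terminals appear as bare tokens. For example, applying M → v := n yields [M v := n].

[S [U if e then [S [U if e then [S [M v := n]]]]]]

S
U
if e then S
if e then U
if e then if e then S
if e then if e then M
if e then if e then v := n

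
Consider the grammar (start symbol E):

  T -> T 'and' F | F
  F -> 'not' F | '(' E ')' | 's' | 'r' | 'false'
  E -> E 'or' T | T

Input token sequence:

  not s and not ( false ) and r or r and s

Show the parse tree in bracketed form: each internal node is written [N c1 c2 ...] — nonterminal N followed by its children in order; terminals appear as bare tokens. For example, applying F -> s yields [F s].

[E [E [T [T [T [F not [F s]]] and [F not [F ( [E [T [F false]]] )]]] and [F r]]] or [T [T [F r]] and [F s]]]

E
E or T
T or T
T and F or T
T and F and F or T
F and F and F or T
not F and F and F or T
not s and F and F or T
not s and not F and F or T
not s and not ( E ) and F or T
not s and not ( T ) and F or T
not s and not ( F ) and F or T
not s and not ( false ) and F or T
not s and not ( false ) and r or T
not s and not ( false ) and r or T and F
not s and not ( false ) and r or F and F
not s and not ( false ) and r or r and F
not s and not ( false ) and r or r and s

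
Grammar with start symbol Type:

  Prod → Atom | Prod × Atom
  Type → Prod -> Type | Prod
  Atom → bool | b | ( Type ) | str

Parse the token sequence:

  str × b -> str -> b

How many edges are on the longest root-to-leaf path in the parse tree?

5

[Type [Prod [Prod [Atom str]] × [Atom b]] -> [Type [Prod [Atom str]] -> [Type [Prod [Atom b]]]]]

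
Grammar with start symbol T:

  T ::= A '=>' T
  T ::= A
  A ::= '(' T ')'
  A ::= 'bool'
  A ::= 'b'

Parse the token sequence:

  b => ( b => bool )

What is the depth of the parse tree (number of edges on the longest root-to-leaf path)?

6

[T [A b] => [T [A ( [T [A b] => [T [A bool]]] )]]]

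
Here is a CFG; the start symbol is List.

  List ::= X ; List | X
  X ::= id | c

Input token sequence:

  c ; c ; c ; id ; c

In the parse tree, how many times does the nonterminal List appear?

5

[List [X c] ; [List [X c] ; [List [X c] ; [List [X id] ; [List [X c]]]]]]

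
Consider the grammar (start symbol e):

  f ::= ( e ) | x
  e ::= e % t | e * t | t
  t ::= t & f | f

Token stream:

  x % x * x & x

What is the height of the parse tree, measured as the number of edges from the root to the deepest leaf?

[e [e [e [t [f x]]] % [t [f x]]] * [t [t [f x]] & [f x]]]

5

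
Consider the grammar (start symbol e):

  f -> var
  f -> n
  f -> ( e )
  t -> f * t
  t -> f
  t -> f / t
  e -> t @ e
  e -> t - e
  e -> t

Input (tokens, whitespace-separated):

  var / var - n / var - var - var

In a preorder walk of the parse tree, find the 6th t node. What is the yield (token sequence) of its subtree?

[e [t [f var] / [t [f var]]] - [e [t [f n] / [t [f var]]] - [e [t [f var]] - [e [t [f var]]]]]]

var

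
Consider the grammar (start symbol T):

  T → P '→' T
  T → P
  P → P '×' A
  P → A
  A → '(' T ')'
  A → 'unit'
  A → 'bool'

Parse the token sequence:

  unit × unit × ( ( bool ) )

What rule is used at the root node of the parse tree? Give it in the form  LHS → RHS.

[T [P [P [P [A unit]] × [A unit]] × [A ( [T [P [A ( [T [P [A bool]]] )]]] )]]]

T → P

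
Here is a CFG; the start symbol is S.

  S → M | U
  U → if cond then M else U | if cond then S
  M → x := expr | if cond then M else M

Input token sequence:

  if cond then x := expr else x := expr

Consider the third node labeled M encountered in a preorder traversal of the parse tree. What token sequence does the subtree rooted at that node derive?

x := expr

[S [M if cond then [M x := expr] else [M x := expr]]]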